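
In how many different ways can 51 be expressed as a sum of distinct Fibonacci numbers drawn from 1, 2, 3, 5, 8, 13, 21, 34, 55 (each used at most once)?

3

Starting from the Zeckendorf form and repeatedly splitting a term F_k into F_{k−1} + F_{k−2} (when neither is already used) reaches every representation.
51 = 34+13+3+1 = 34+8+5+3+1 = 21+13+8+5+3+1 — 3 representations.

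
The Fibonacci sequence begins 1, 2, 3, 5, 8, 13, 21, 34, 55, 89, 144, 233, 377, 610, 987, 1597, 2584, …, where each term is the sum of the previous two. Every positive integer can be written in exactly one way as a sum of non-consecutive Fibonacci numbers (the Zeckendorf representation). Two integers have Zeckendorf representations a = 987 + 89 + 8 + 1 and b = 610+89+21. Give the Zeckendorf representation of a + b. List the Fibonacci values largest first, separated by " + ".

The two numbers are 1085 and 720, so their sum is 1805.
Repeatedly subtract the largest Fibonacci number that fits:
1597 ≤ 1805 < 2584, so take 1597; remainder 208
144 ≤ 208 < 233, so take 144; remainder 64
55 ≤ 64 < 89, so take 55; remainder 9
8 ≤ 9 < 13, so take 8; remainder 1
1 ≤ 1 < 2, so take 1; remainder 0

1597 + 144 + 55 + 8 + 1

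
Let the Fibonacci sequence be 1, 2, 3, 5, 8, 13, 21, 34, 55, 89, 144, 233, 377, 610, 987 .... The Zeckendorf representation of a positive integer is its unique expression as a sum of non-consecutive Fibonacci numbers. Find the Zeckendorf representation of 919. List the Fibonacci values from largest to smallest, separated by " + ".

610 + 233 + 55 + 21

Repeatedly subtract the largest Fibonacci number that fits:
take 610 (≤ 919); 919 − 610 = 309
take 233 (≤ 309); 309 − 233 = 76
take 55 (≤ 76); 76 − 55 = 21
take 21 (≤ 21); 21 − 21 = 0
So 919 = 610 + 233 + 55 + 21, with no two terms consecutive in the sequence.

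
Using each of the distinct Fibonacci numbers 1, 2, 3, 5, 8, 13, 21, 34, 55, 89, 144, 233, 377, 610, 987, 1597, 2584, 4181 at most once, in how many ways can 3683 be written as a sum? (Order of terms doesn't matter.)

30

Starting from the Zeckendorf form and repeatedly splitting a term F_k into F_{k−1} + F_{k−2} (when neither is already used) reaches every representation.
3683 = 2584+987+89+21+2 = 2584+987+89+13+8+2 = 2584+987+55+34+21+2 = 2584+610+377+89+21+2 = 2584+987+89+13+5+3+2 = … (25 more), for 30 in all.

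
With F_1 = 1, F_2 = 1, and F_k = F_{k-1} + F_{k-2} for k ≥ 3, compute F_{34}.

5702887

Iterating the recurrence up to F_{29} = 514229 and F_{28} = 317811:
F_{30} = F_{29} + F_{28} = 514229 + 317811 = 832040
F_{31} = F_{30} + F_{29} = 832040 + 514229 = 1346269
F_{32} = F_{31} + F_{30} = 1346269 + 832040 = 2178309
F_{33} = F_{32} + F_{31} = 2178309 + 1346269 = 3524578
F_{34} = F_{33} + F_{32} = 3524578 + 2178309 = 5702887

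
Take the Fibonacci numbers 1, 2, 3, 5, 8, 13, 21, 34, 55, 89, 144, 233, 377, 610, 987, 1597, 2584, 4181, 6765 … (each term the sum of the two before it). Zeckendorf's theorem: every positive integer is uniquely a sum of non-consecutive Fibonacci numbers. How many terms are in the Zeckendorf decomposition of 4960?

6

4960 − 4181 = 779
779 − 610 = 169
169 − 144 = 25
25 − 21 = 4
4 − 3 = 1
1 − 1 = 0
4960 = 4181 + 610 + 144 + 21 + 3 + 1, which has 6 terms.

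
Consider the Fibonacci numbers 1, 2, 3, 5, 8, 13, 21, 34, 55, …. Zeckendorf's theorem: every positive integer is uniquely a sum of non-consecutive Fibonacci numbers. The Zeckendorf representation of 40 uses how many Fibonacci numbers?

3

Repeatedly subtract the largest Fibonacci number that fits:
40: greatest Fibonacci not exceeding it is 34, leaving 6
6: greatest Fibonacci not exceeding it is 5, leaving 1
1: greatest Fibonacci not exceeding it is 1, leaving 0
40 = 34 + 5 + 1, which has 3 terms.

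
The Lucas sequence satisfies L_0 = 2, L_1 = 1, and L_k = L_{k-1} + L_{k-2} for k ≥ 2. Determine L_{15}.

Iterating the recurrence up to L_{11} = 199 and L_{10} = 123:
L_{12} = L_{11} + L_{10} = 199 + 123 = 322
L_{13} = L_{12} + L_{11} = 322 + 199 = 521
L_{14} = L_{13} + L_{12} = 521 + 322 = 843
L_{15} = L_{14} + L_{13} = 843 + 521 = 1364

1364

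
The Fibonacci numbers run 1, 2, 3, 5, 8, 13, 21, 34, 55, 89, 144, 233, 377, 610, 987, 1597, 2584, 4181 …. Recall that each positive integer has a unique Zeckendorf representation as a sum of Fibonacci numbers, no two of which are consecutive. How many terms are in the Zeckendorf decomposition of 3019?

3019 − 2584 = 435
435 − 377 = 58
58 − 55 = 3
3 − 3 = 0
3019 = 2584 + 377 + 55 + 3, which has 4 terms.

4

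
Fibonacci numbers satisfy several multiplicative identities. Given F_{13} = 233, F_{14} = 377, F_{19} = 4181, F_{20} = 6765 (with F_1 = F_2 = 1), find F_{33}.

3524578

By the addition formula F_{m+n} = F_m F_{n+1} + F_{m−1} F_n with m=14, n=19: F_{33} = 377·6765 + 233·4181 = 2550405 + 974173 = 3524578.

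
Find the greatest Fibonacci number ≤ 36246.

28657 ≤ 36246 < 46368, so the largest Fibonacci number not exceeding 36246 is 28657.

28657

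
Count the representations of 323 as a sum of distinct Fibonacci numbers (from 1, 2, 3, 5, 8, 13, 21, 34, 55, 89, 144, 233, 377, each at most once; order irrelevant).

323 = 233+89+1 = 233+55+34+1 = 233+55+21+13+1 = 144+89+55+34+1 = … (5 more), for 9 in all.

9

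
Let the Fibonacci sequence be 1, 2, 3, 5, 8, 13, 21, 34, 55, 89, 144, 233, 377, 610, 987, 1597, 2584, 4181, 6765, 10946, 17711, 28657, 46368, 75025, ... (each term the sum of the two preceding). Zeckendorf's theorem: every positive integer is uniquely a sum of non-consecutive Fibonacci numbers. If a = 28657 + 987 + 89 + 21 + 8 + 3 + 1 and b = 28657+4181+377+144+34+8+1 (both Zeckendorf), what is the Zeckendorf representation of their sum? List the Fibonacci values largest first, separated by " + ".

The two numbers are 29766 and 33402, so their sum is 63168.
Greedy algorithm:
subtract 46368 from 63168: 16800 remains
subtract 10946 from 16800: 5854 remains
subtract 4181 from 5854: 1673 remains
subtract 1597 from 1673: 76 remains
subtract 55 from 76: 21 remains
subtract 21 from 21: 0 remains

46368 + 10946 + 4181 + 1597 + 55 + 21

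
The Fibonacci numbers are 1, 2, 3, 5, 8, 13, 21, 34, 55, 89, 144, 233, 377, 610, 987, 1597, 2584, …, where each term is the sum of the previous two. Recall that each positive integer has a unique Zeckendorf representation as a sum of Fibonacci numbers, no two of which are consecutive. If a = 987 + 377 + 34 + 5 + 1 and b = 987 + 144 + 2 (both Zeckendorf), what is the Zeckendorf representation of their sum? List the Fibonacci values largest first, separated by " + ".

1597 + 610 + 233 + 89 + 8

The two numbers are 1404 and 1133, so their sum is 2537.
largest Fibonacci ≤ 2537 is 1597; 2537 − 1597 = 940
largest Fibonacci ≤ 940 is 610; 940 − 610 = 330
largest Fibonacci ≤ 330 is 233; 330 − 233 = 97
largest Fibonacci ≤ 97 is 89; 97 − 89 = 8
largest Fibonacci ≤ 8 is 8; 8 − 8 = 0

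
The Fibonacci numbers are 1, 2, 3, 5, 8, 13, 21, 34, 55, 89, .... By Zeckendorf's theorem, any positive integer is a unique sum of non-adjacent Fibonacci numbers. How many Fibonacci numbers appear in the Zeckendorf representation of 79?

3

largest Fibonacci ≤ 79 is 55; 79 − 55 = 24
largest Fibonacci ≤ 24 is 21; 24 − 21 = 3
largest Fibonacci ≤ 3 is 3; 3 − 3 = 0
79 = 55 + 21 + 3, which has 3 terms.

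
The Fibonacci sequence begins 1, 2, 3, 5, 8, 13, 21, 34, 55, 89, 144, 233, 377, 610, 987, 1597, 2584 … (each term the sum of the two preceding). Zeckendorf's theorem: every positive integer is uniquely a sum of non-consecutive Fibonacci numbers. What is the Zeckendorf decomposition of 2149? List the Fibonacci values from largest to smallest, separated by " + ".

Greedy algorithm:
2149 − 1597 = 552
552 − 377 = 175
175 − 144 = 31
31 − 21 = 10
10 − 8 = 2
2 − 2 = 0
So 2149 = 1597 + 377 + 144 + 21 + 8 + 2, with no two terms consecutive in the sequence.

1597 + 377 + 144 + 21 + 8 + 2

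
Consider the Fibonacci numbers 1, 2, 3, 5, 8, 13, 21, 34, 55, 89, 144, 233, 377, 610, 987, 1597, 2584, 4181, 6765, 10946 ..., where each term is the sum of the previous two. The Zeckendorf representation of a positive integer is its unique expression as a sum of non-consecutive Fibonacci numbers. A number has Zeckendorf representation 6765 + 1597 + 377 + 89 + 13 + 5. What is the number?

8846

6765 + 1597 + 377 + 89 + 13 + 5 = 8846.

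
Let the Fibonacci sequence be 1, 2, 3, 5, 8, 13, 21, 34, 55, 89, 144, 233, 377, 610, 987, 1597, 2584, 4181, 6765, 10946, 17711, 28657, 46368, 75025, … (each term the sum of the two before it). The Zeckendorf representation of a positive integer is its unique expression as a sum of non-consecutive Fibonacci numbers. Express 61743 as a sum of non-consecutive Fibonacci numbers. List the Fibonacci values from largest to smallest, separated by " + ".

Greedy algorithm:
61743: greatest Fibonacci not exceeding it is 46368, leaving 15375
15375: greatest Fibonacci not exceeding it is 10946, leaving 4429
4429: greatest Fibonacci not exceeding it is 4181, leaving 248
248: greatest Fibonacci not exceeding it is 233, leaving 15
15: greatest Fibonacci not exceeding it is 13, leaving 2
2: greatest Fibonacci not exceeding it is 2, leaving 0
So 61743 = 46368 + 10946 + 4181 + 233 + 13 + 2, with no two terms consecutive in the sequence.

46368 + 10946 + 4181 + 233 + 13 + 2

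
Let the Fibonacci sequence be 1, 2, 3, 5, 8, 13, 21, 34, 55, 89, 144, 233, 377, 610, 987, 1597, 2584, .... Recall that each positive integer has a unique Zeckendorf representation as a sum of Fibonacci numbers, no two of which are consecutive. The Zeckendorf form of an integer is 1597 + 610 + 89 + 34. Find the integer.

2330

1597 + 610 + 89 + 34 = 2330.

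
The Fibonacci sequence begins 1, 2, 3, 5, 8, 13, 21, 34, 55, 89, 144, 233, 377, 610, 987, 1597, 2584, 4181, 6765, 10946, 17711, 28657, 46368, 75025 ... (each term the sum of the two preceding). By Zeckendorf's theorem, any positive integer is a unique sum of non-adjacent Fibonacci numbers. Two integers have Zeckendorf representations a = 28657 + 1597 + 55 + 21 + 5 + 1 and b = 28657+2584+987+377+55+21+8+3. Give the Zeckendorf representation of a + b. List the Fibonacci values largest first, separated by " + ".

46368 + 10946 + 4181 + 987 + 377 + 144 + 21 + 3 + 1

The two numbers are 30336 and 32692, so their sum is 63028.
Greedily peel off the largest Fibonacci term at each step:
63028: greatest Fibonacci not exceeding it is 46368, leaving 16660
16660: greatest Fibonacci not exceeding it is 10946, leaving 5714
5714: greatest Fibonacci not exceeding it is 4181, leaving 1533
1533: greatest Fibonacci not exceeding it is 987, leaving 546
546: greatest Fibonacci not exceeding it is 377, leaving 169
169: greatest Fibonacci not exceeding it is 144, leaving 25
25: greatest Fibonacci not exceeding it is 21, leaving 4
4: greatest Fibonacci not exceeding it is 3, leaving 1
1: greatest Fibonacci not exceeding it is 1, leaving 0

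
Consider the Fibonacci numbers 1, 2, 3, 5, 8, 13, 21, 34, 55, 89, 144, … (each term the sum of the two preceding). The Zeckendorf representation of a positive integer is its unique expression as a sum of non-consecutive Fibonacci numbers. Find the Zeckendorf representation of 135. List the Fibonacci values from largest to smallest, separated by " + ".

89 + 34 + 8 + 3 + 1

subtract 89 from 135: 46 remains
subtract 34 from 46: 12 remains
subtract 8 from 12: 4 remains
subtract 3 from 4: 1 remains
subtract 1 from 1: 0 remains
So 135 = 89 + 34 + 8 + 3 + 1, with no two terms consecutive in the sequence.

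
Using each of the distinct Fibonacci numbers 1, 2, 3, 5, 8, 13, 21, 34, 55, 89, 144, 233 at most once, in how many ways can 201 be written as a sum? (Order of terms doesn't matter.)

Each representation comes from the Zeckendorf form by replacing some F_k with F_{k−1} + F_{k−2} where possible.
201 = 144+55+2 = 144+34+21+2 = 144+34+13+8+2 = 89+55+34+21+2 = 144+34+13+5+3+2 = … (2 more), for 7 in all.

7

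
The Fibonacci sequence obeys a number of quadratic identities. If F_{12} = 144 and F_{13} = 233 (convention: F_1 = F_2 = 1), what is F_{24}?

By the doubling identity F_{2k} = F_k(2F_{k+1} − F_k): F_{24} = 144·(2·233 − 144) = 144·322 = 46368.

46368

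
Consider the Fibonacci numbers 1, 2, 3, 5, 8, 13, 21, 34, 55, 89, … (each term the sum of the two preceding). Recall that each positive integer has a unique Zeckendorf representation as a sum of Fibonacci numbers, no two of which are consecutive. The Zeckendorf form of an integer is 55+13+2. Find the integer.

70

55+13+2 = 70.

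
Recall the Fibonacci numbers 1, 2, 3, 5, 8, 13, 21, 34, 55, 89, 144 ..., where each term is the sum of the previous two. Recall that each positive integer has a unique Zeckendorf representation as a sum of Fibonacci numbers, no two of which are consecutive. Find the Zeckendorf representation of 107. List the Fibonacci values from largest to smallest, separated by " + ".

Greedy algorithm:
89 ≤ 107 < 144, so take 89; remainder 18
13 ≤ 18 < 21, so take 13; remainder 5
5 ≤ 5 < 8, so take 5; remainder 0
So 107 = 89 + 13 + 5, with no two terms consecutive in the sequence.

89 + 13 + 5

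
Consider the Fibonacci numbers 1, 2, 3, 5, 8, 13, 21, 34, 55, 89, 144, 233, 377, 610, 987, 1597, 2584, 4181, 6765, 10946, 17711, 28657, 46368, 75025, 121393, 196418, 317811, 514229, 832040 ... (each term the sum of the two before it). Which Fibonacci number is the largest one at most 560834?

514229 ≤ 560834 < 832040, so the largest Fibonacci number not exceeding 560834 is 514229.

514229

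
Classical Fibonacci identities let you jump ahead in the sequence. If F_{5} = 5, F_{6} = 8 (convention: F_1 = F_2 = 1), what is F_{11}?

By the addition formula F_{m+n} = F_m F_{n+1} + F_{m−1} F_n with m=6, n=5: F_{11} = 8·8 + 5·5 = 64 + 25 = 89.

89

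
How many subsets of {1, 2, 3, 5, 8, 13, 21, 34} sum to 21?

Each representation comes from the Zeckendorf form by replacing some F_k with F_{k−1} + F_{k−2} where possible.
21 = 21 = 13+8 = 13+5+3 = … (1 more), for 4 in all.

4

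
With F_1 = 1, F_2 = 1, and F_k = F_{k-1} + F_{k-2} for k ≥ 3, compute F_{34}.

Iterating the recurrence up to F_{29} = 514229 and F_{28} = 317811:
F_{30} = F_{29} + F_{28} = 514229 + 317811 = 832040
F_{31} = F_{30} + F_{29} = 832040 + 514229 = 1346269
F_{32} = F_{31} + F_{30} = 1346269 + 832040 = 2178309
F_{33} = F_{32} + F_{31} = 2178309 + 1346269 = 3524578
F_{34} = F_{33} + F_{32} = 3524578 + 2178309 = 5702887

5702887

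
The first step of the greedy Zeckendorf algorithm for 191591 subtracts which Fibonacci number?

121393 ≤ 191591 < 196418, so the largest Fibonacci number not exceeding 191591 is 121393.

121393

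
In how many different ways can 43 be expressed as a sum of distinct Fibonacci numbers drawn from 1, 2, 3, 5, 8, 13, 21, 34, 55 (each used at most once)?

Starting from the Zeckendorf form and repeatedly splitting a term F_k into F_{k−1} + F_{k−2} (when neither is already used) reaches every representation.
43 = 34+8+1 = 34+5+3+1 = 21+13+8+1 = 21+13+5+3+1 — 4 representations.

4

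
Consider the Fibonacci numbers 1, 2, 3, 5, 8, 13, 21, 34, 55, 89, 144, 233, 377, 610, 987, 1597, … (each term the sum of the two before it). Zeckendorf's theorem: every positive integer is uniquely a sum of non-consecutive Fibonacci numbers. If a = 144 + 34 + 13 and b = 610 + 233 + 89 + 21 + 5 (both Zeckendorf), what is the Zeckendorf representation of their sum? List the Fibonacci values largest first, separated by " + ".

The two numbers are 191 and 958, so their sum is 1149.
Greedy algorithm:
largest Fibonacci ≤ 1149 is 987; 1149 − 987 = 162
largest Fibonacci ≤ 162 is 144; 162 − 144 = 18
largest Fibonacci ≤ 18 is 13; 18 − 13 = 5
largest Fibonacci ≤ 5 is 5; 5 − 5 = 0

987 + 144 + 13 + 5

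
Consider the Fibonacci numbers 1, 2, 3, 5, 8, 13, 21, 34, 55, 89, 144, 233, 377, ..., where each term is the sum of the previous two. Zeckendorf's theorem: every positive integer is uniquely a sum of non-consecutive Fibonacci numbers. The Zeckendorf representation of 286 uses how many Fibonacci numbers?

largest Fibonacci ≤ 286 is 233; 286 − 233 = 53
largest Fibonacci ≤ 53 is 34; 53 − 34 = 19
largest Fibonacci ≤ 19 is 13; 19 − 13 = 6
largest Fibonacci ≤ 6 is 5; 6 − 5 = 1
largest Fibonacci ≤ 1 is 1; 1 − 1 = 0
286 = 233 + 34 + 13 + 5 + 1, which has 5 terms.

5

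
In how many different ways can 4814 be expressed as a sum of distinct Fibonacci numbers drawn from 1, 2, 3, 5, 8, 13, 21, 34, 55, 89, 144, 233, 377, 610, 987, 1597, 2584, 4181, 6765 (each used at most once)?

33

Starting from the Zeckendorf form and repeatedly splitting a term F_k into F_{k−1} + F_{k−2} (when neither is already used) reaches every representation.
4814 = 4181+610+21+2 = 4181+610+13+8+2 = 4181+377+233+21+2 = 2584+1597+610+21+2 = 4181+610+13+5+3+2 = … (28 more), for 33 in all.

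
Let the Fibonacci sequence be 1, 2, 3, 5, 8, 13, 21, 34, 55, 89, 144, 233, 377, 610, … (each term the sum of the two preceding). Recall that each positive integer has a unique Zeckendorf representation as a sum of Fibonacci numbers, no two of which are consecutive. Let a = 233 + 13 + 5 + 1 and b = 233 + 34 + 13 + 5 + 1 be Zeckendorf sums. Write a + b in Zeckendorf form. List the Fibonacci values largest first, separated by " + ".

377 + 144 + 13 + 3 + 1

The two numbers are 252 and 286, so their sum is 538.
538: greatest Fibonacci not exceeding it is 377, leaving 161
161: greatest Fibonacci not exceeding it is 144, leaving 17
17: greatest Fibonacci not exceeding it is 13, leaving 4
4: greatest Fibonacci not exceeding it is 3, leaving 1
1: greatest Fibonacci not exceeding it is 1, leaving 0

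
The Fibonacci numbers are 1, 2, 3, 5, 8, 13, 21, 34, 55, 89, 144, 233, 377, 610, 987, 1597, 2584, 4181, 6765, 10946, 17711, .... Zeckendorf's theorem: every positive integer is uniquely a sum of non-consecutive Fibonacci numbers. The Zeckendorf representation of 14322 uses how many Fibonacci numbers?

take 10946 (≤ 14322); 14322 − 10946 = 3376
take 2584 (≤ 3376); 3376 − 2584 = 792
take 610 (≤ 792); 792 − 610 = 182
take 144 (≤ 182); 182 − 144 = 38
take 34 (≤ 38); 38 − 34 = 4
take 3 (≤ 4); 4 − 3 = 1
take 1 (≤ 1); 1 − 1 = 0
14322 = 10946 + 2584 + 610 + 144 + 34 + 3 + 1, which has 7 terms.

7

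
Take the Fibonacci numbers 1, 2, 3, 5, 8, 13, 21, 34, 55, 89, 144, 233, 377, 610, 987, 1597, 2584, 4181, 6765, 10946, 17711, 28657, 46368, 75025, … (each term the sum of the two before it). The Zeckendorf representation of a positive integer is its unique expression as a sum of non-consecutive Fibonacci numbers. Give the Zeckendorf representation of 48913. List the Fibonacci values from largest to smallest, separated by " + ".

48913: greatest Fibonacci not exceeding it is 46368, leaving 2545
2545: greatest Fibonacci not exceeding it is 1597, leaving 948
948: greatest Fibonacci not exceeding it is 610, leaving 338
338: greatest Fibonacci not exceeding it is 233, leaving 105
105: greatest Fibonacci not exceeding it is 89, leaving 16
16: greatest Fibonacci not exceeding it is 13, leaving 3
3: greatest Fibonacci not exceeding it is 3, leaving 0
So 48913 = 46368 + 1597 + 610 + 233 + 89 + 13 + 3, with no two terms consecutive in the sequence.

46368 + 1597 + 610 + 233 + 89 + 13 + 3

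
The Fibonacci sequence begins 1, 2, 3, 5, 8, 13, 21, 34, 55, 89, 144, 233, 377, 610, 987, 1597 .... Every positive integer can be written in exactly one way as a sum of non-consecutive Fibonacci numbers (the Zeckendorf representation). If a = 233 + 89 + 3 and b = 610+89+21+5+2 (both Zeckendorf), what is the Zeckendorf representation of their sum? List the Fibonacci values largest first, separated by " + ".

987 + 55 + 8 + 2

The two numbers are 325 and 727, so their sum is 1052.
Repeatedly subtract the largest Fibonacci number that fits:
987 ≤ 1052 < 1597, so take 987; remainder 65
55 ≤ 65 < 89, so take 55; remainder 10
8 ≤ 10 < 13, so take 8; remainder 2
2 ≤ 2 < 3, so take 2; remainder 0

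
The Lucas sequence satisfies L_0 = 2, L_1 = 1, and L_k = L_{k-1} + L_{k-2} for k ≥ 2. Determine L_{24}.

Iterating the recurrence up to L_{18} = 5778 and L_{17} = 3571:
L_{19} = L_{18} + L_{17} = 5778 + 3571 = 9349
L_{20} = L_{19} + L_{18} = 9349 + 5778 = 15127
L_{21} = L_{20} + L_{19} = 15127 + 9349 = 24476
L_{22} = L_{21} + L_{20} = 24476 + 15127 = 39603
L_{23} = L_{22} + L_{21} = 39603 + 24476 = 64079
L_{24} = L_{23} + L_{22} = 64079 + 39603 = 103682

103682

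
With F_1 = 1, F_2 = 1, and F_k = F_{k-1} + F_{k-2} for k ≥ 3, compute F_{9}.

34

Iterating the recurrence up to F_{5} = 5 and F_{4} = 3:
F_{6} = F_{5} + F_{4} = 5 + 3 = 8
F_{7} = F_{6} + F_{5} = 8 + 5 = 13
F_{8} = F_{7} + F_{6} = 13 + 8 = 21
F_{9} = F_{8} + F_{7} = 21 + 13 = 34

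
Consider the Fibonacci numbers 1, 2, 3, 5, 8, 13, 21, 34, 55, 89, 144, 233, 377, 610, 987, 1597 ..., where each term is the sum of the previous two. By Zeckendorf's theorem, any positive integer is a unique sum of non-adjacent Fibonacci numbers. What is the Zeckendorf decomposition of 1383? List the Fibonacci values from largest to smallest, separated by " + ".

Greedily peel off the largest Fibonacci term at each step:
1383: greatest Fibonacci not exceeding it is 987, leaving 396
396: greatest Fibonacci not exceeding it is 377, leaving 19
19: greatest Fibonacci not exceeding it is 13, leaving 6
6: greatest Fibonacci not exceeding it is 5, leaving 1
1: greatest Fibonacci not exceeding it is 1, leaving 0
So 1383 = 987 + 377 + 13 + 5 + 1, with no two terms consecutive in the sequence.

987 + 377 + 13 + 5 + 1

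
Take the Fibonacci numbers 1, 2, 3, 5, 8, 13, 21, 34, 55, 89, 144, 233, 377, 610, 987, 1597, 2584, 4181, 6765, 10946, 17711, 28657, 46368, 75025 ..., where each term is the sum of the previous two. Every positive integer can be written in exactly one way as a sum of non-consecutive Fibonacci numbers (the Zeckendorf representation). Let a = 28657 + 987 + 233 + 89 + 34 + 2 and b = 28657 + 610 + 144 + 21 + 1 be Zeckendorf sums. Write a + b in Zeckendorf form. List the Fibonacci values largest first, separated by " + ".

46368 + 10946 + 1597 + 377 + 144 + 3

The two numbers are 30002 and 29433, so their sum is 59435.
59435: greatest Fibonacci not exceeding it is 46368, leaving 13067
13067: greatest Fibonacci not exceeding it is 10946, leaving 2121
2121: greatest Fibonacci not exceeding it is 1597, leaving 524
524: greatest Fibonacci not exceeding it is 377, leaving 147
147: greatest Fibonacci not exceeding it is 144, leaving 3
3: greatest Fibonacci not exceeding it is 3, leaving 0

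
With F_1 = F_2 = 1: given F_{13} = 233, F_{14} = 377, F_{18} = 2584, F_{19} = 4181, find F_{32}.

2178309

By the addition formula F_{m+n} = F_m F_{n+1} + F_{m−1} F_n with m=19, n=13: F_{32} = 4181·377 + 2584·233 = 1576237 + 602072 = 2178309.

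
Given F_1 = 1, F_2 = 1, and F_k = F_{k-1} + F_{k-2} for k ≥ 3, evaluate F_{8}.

Iterating the recurrence up to F_{2} = 1 and F_{1} = 1:
F_{3} = F_{2} + F_{1} = 1 + 1 = 2
F_{4} = F_{3} + F_{2} = 2 + 1 = 3
F_{5} = F_{4} + F_{3} = 3 + 2 = 5
F_{6} = F_{5} + F_{4} = 5 + 3 = 8
F_{7} = F_{6} + F_{5} = 8 + 5 = 13
F_{8} = F_{7} + F_{6} = 13 + 8 = 21

21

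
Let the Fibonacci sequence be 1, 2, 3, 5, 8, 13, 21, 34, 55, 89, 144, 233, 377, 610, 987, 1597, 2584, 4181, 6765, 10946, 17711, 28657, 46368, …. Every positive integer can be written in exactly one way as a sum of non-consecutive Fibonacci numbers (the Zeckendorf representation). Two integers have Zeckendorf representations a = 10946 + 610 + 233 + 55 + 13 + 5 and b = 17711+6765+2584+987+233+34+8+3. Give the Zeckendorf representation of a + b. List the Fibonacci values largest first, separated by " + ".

28657 + 10946 + 377 + 144 + 55 + 8

The two numbers are 11862 and 28325, so their sum is 40187.
Greedily peel off the largest Fibonacci term at each step:
40187 − 28657 = 11530
11530 − 10946 = 584
584 − 377 = 207
207 − 144 = 63
63 − 55 = 8
8 − 8 = 0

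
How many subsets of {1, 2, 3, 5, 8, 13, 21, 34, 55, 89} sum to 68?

68 = 55+13 = 55+8+5 = 34+21+13 = … (3 more), for 6 in all.

6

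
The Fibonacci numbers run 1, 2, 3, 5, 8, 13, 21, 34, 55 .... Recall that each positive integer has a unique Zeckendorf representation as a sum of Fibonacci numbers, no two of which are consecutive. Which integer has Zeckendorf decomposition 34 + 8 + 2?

34 + 8 + 2 = 44.

44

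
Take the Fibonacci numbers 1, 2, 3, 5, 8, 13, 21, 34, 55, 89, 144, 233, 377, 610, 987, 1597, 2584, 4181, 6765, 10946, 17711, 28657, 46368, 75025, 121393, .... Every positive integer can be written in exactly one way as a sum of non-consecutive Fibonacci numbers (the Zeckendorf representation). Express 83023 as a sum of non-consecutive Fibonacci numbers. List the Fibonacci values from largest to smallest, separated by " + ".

83023 − 75025 = 7998
7998 − 6765 = 1233
1233 − 987 = 246
246 − 233 = 13
13 − 13 = 0
So 83023 = 75025 + 6765 + 987 + 233 + 13, with no two terms consecutive in the sequence.

75025 + 6765 + 987 + 233 + 13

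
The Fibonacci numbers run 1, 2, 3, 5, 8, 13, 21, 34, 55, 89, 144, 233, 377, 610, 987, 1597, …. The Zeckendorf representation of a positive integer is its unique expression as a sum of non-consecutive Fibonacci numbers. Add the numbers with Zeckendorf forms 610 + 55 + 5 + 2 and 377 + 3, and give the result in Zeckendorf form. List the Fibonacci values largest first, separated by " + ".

The two numbers are 672 and 380, so their sum is 1052.
Greedily peel off the largest Fibonacci term at each step:
1052 − 987 = 65
65 − 55 = 10
10 − 8 = 2
2 − 2 = 0

987 + 55 + 8 + 2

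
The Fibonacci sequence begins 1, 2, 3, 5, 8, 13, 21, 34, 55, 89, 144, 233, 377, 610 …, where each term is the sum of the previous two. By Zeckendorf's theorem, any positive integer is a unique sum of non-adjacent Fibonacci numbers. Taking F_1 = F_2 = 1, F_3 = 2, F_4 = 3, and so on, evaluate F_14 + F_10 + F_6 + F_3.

442

F_14 + F_10 + F_6 + F_3 = 377 + 55 + 8 + 2 = 442.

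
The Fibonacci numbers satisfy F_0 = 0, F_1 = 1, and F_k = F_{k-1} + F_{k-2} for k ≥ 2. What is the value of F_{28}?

317811

Iterating the recurrence up to F_{20} = 6765 and F_{19} = 4181:
F_{21} = F_{20} + F_{19} = 6765 + 4181 = 10946
F_{22} = F_{21} + F_{20} = 10946 + 6765 = 17711
F_{23} = F_{22} + F_{21} = 17711 + 10946 = 28657
F_{24} = F_{23} + F_{22} = 28657 + 17711 = 46368
F_{25} = F_{24} + F_{23} = 46368 + 28657 = 75025
F_{26} = F_{25} + F_{24} = 75025 + 46368 = 121393
F_{27} = F_{26} + F_{25} = 121393 + 75025 = 196418
F_{28} = F_{27} + F_{26} = 196418 + 121393 = 317811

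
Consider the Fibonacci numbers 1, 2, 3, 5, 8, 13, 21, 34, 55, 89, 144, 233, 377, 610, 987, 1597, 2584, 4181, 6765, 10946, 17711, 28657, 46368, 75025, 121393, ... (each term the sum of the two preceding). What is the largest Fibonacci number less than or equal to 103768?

75025

75025 ≤ 103768 < 121393, so the largest Fibonacci number not exceeding 103768 is 75025.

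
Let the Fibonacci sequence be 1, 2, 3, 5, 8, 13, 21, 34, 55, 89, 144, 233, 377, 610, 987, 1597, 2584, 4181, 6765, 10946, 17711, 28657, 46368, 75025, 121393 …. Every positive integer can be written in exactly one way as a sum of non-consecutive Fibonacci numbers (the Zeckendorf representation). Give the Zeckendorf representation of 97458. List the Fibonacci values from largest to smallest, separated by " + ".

97458 − 75025 = 22433
22433 − 17711 = 4722
4722 − 4181 = 541
541 − 377 = 164
164 − 144 = 20
20 − 13 = 7
7 − 5 = 2
2 − 2 = 0
So 97458 = 75025 + 17711 + 4181 + 377 + 144 + 13 + 5 + 2, with no two terms consecutive in the sequence.

75025 + 17711 + 4181 + 377 + 144 + 13 + 5 + 2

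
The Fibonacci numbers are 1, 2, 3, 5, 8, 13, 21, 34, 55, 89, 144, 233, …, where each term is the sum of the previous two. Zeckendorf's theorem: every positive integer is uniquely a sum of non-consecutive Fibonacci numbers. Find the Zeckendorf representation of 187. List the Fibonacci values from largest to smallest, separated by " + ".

144 + 34 + 8 + 1

Greedily peel off the largest Fibonacci term at each step:
187 − 144 = 43
43 − 34 = 9
9 − 8 = 1
1 − 1 = 0
So 187 = 144 + 34 + 8 + 1, with no two terms consecutive in the sequence.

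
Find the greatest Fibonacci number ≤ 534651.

514229 ≤ 534651 < 832040, so the largest Fibonacci number not exceeding 534651 is 514229.

514229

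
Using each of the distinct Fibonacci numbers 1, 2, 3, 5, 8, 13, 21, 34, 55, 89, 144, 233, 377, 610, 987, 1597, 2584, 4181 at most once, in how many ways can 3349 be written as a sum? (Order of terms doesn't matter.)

40

Each representation comes from the Zeckendorf form by replacing some F_k with F_{k−1} + F_{k−2} where possible.
3349 = 2584+610+144+8+3 = 2584+610+144+8+2+1 = 2584+610+89+55+8+3 = 2584+377+233+144+8+3 = … (36 more), for 40 in all.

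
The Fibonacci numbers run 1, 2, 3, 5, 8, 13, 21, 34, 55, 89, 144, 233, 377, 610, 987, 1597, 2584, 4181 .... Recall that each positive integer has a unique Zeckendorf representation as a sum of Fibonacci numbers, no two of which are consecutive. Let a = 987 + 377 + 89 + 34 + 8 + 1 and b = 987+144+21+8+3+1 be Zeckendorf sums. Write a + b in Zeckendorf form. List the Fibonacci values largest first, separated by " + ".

2584 + 55 + 21

The two numbers are 1496 and 1164, so their sum is 2660.
Greedy algorithm:
2584 ≤ 2660 < 4181, so take 2584; remainder 76
55 ≤ 76 < 89, so take 55; remainder 21
21 ≤ 21 < 34, so take 21; remainder 0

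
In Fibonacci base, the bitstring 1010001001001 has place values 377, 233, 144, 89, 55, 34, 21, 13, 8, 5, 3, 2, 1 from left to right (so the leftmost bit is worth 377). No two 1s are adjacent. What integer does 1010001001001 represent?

548

Summing the place values of the 1 bits: 377 + 144 + 21 + 5 + 1 = 548.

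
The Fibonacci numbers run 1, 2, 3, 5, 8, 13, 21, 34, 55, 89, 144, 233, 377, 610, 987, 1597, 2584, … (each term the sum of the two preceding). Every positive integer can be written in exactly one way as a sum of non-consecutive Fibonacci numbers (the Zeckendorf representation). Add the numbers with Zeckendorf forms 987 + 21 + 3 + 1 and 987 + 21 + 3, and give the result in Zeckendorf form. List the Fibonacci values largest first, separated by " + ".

1597 + 377 + 34 + 13 + 2

The two numbers are 1012 and 1011, so their sum is 2023.
Greedily peel off the largest Fibonacci term at each step:
1597 ≤ 2023 < 2584, so take 1597; remainder 426
377 ≤ 426 < 610, so take 377; remainder 49
34 ≤ 49 < 55, so take 34; remainder 15
13 ≤ 15 < 21, so take 13; remainder 2
2 ≤ 2 < 3, so take 2; remainder 0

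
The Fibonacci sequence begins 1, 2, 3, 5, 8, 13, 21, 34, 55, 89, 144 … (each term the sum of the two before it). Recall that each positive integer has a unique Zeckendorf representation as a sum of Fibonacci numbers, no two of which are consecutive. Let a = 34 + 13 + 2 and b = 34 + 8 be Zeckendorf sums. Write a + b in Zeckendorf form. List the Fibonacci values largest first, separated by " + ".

The two numbers are 49 and 42, so their sum is 91.
Greedy algorithm:
91: greatest Fibonacci not exceeding it is 89, leaving 2
2: greatest Fibonacci not exceeding it is 2, leaving 0

89 + 2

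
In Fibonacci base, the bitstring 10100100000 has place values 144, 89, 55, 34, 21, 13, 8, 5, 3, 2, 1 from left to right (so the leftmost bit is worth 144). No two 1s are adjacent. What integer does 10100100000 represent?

212

Summing the place values of the 1 bits: 144 + 55 + 13 = 212.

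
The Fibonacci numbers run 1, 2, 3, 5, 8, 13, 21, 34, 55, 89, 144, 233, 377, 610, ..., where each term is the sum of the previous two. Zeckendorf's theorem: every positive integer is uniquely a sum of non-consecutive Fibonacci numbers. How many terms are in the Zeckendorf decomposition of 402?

402: greatest Fibonacci not exceeding it is 377, leaving 25
25: greatest Fibonacci not exceeding it is 21, leaving 4
4: greatest Fibonacci not exceeding it is 3, leaving 1
1: greatest Fibonacci not exceeding it is 1, leaving 0
402 = 377 + 21 + 3 + 1, which has 4 terms.

4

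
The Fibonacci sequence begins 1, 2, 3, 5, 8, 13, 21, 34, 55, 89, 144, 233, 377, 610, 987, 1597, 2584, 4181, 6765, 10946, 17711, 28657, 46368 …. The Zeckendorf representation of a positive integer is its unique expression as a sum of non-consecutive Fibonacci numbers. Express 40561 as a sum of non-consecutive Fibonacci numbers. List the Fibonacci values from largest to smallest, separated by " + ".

Greedily peel off the largest Fibonacci term at each step:
28657 ≤ 40561 < 46368, so take 28657; remainder 11904
10946 ≤ 11904 < 17711, so take 10946; remainder 958
610 ≤ 958 < 987, so take 610; remainder 348
233 ≤ 348 < 377, so take 233; remainder 115
89 ≤ 115 < 144, so take 89; remainder 26
21 ≤ 26 < 34, so take 21; remainder 5
5 ≤ 5 < 8, so take 5; remainder 0
So 40561 = 28657 + 10946 + 610 + 233 + 89 + 21 + 5, with no two terms consecutive in the sequence.

28657 + 10946 + 610 + 233 + 89 + 21 + 5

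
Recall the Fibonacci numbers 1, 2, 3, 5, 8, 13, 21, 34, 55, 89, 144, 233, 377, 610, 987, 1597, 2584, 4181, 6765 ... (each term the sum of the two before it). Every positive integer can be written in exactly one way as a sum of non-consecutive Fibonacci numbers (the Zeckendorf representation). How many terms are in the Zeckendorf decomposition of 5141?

take 4181 (≤ 5141); 5141 − 4181 = 960
take 610 (≤ 960); 960 − 610 = 350
take 233 (≤ 350); 350 − 233 = 117
take 89 (≤ 117); 117 − 89 = 28
take 21 (≤ 28); 28 − 21 = 7
take 5 (≤ 7); 7 − 5 = 2
take 2 (≤ 2); 2 − 2 = 0
5141 = 4181 + 610 + 233 + 89 + 21 + 5 + 2, which has 7 terms.

7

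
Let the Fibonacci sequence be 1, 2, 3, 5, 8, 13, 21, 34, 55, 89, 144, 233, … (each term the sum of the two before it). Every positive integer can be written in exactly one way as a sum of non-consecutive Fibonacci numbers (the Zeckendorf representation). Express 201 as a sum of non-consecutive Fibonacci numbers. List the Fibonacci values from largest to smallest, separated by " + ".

144 + 55 + 2

Greedily peel off the largest Fibonacci term at each step:
take 144 (≤ 201); 201 − 144 = 57
take 55 (≤ 57); 57 − 55 = 2
take 2 (≤ 2); 2 − 2 = 0
So 201 = 144 + 55 + 2, with no two terms consecutive in the sequence.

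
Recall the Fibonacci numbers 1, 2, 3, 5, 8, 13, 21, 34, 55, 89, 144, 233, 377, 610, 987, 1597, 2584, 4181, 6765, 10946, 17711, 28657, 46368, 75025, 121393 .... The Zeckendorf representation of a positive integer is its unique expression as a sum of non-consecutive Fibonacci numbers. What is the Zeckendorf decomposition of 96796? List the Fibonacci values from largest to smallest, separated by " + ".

75025 + 17711 + 2584 + 987 + 377 + 89 + 21 + 2

75025 ≤ 96796 < 121393, so take 75025; remainder 21771
17711 ≤ 21771 < 28657, so take 17711; remainder 4060
2584 ≤ 4060 < 4181, so take 2584; remainder 1476
987 ≤ 1476 < 1597, so take 987; remainder 489
377 ≤ 489 < 610, so take 377; remainder 112
89 ≤ 112 < 144, so take 89; remainder 23
21 ≤ 23 < 34, so take 21; remainder 2
2 ≤ 2 < 3, so take 2; remainder 0
So 96796 = 75025 + 17711 + 2584 + 987 + 377 + 89 + 21 + 2, with no two terms consecutive in the sequence.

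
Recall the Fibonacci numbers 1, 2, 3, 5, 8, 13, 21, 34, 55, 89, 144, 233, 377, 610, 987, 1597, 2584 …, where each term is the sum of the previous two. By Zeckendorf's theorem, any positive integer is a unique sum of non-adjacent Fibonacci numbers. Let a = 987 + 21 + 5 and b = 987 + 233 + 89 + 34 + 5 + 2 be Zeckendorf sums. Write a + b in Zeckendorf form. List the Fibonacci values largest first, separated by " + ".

1597 + 610 + 144 + 8 + 3 + 1

The two numbers are 1013 and 1350, so their sum is 2363.
1597 ≤ 2363 < 2584, so take 1597; remainder 766
610 ≤ 766 < 987, so take 610; remainder 156
144 ≤ 156 < 233, so take 144; remainder 12
8 ≤ 12 < 13, so take 8; remainder 4
3 ≤ 4 < 5, so take 3; remainder 1
1 ≤ 1 < 2, so take 1; remainder 0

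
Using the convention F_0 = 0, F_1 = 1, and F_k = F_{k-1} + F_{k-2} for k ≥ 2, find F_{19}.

Iterating the recurrence up to F_{12} = 144 and F_{11} = 89:
F_{13} = F_{12} + F_{11} = 144 + 89 = 233
F_{14} = F_{13} + F_{12} = 233 + 144 = 377
F_{15} = F_{14} + F_{13} = 377 + 233 = 610
F_{16} = F_{15} + F_{14} = 610 + 377 = 987
F_{17} = F_{16} + F_{15} = 987 + 610 = 1597
F_{18} = F_{17} + F_{16} = 1597 + 987 = 2584
F_{19} = F_{18} + F_{17} = 2584 + 1597 = 4181

4181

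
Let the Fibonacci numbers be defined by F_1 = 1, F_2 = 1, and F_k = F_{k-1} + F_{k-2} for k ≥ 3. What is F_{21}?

Iterating the recurrence up to F_{17} = 1597 and F_{16} = 987:
F_{18} = F_{17} + F_{16} = 1597 + 987 = 2584
F_{19} = F_{18} + F_{17} = 2584 + 1597 = 4181
F_{20} = F_{19} + F_{18} = 4181 + 2584 = 6765
F_{21} = F_{20} + F_{19} = 6765 + 4181 = 10946

10946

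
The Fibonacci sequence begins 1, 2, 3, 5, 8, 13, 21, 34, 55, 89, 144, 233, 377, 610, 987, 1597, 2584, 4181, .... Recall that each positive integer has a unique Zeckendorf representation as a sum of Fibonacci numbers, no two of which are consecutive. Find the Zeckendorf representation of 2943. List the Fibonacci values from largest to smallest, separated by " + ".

2584 + 233 + 89 + 34 + 3

take 2584 (≤ 2943); 2943 − 2584 = 359
take 233 (≤ 359); 359 − 233 = 126
take 89 (≤ 126); 126 − 89 = 37
take 34 (≤ 37); 37 − 34 = 3
take 3 (≤ 3); 3 − 3 = 0
So 2943 = 2584 + 233 + 89 + 34 + 3, with no two terms consecutive in the sequence.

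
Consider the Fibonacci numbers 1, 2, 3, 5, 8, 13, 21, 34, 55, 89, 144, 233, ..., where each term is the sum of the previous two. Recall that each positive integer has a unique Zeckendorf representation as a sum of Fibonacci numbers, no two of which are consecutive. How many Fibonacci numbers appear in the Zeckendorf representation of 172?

4

largest Fibonacci ≤ 172 is 144; 172 − 144 = 28
largest Fibonacci ≤ 28 is 21; 28 − 21 = 7
largest Fibonacci ≤ 7 is 5; 7 − 5 = 2
largest Fibonacci ≤ 2 is 2; 2 − 2 = 0
172 = 144 + 21 + 5 + 2, which has 4 terms.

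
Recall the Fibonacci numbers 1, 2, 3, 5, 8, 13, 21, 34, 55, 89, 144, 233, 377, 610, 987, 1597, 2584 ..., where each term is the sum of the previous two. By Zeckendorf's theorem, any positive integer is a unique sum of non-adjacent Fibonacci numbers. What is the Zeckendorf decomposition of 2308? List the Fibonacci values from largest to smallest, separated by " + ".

Greedy algorithm:
subtract 1597 from 2308: 711 remains
subtract 610 from 711: 101 remains
subtract 89 from 101: 12 remains
subtract 8 from 12: 4 remains
subtract 3 from 4: 1 remains
subtract 1 from 1: 0 remains
So 2308 = 1597 + 610 + 89 + 8 + 3 + 1, with no two terms consecutive in the sequence.

1597 + 610 + 89 + 8 + 3 + 1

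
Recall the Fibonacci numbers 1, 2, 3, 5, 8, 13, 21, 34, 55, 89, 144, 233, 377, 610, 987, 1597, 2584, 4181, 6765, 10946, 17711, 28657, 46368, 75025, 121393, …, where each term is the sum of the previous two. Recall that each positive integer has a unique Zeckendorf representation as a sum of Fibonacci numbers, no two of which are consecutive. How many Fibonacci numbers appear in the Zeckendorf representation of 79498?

6

take 75025 (≤ 79498); 79498 − 75025 = 4473
take 4181 (≤ 4473); 4473 − 4181 = 292
take 233 (≤ 292); 292 − 233 = 59
take 55 (≤ 59); 59 − 55 = 4
take 3 (≤ 4); 4 − 3 = 1
take 1 (≤ 1); 1 − 1 = 0
79498 = 75025 + 4181 + 233 + 55 + 3 + 1, which has 6 terms.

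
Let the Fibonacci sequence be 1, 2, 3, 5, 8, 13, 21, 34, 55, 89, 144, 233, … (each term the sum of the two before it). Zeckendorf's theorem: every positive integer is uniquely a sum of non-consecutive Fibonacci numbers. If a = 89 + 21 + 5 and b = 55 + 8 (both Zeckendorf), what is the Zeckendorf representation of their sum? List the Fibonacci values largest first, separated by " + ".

144 + 34

The two numbers are 115 and 63, so their sum is 178.
Greedy algorithm:
178 − 144 = 34
34 − 34 = 0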